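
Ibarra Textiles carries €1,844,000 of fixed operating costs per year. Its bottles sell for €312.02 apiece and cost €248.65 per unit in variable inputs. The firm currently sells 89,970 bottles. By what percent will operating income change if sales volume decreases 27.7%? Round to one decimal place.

-40.9%

At 89,970 units, contribution = 89,970 × €63.37 = €5,701,398.90.
Operating income = contribution − fixed costs = €5,701,398.90 − €1,844,000 = €3,857,398.90.
DOL = contribution ÷ EBIT = €5,701,398.90 ÷ €3,857,398.90 = 1.4780.
%ΔEBIT = DOL × %ΔSales = 1.4780 × -27.7% = -40.9%.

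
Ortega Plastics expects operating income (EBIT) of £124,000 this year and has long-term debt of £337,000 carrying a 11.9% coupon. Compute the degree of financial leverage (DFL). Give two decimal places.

Annual interest charges come to £40,103.00.
DFL = EBIT ÷ (EBIT − I) = £124,000 ÷ (£124,000 − £40,103.00) = £124,000 ÷ £83,897.00 = 1.4780.

1.48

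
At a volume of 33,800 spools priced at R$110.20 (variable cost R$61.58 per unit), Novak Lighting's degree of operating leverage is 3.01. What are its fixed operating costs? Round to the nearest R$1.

R$1,097,391

Contribution at this volume is 33,800 × R$48.62 = R$1,643,356.00.
DOL = contribution / EBIT, so EBIT = R$1,643,356.00 / 3.01 = R$545,965.45.
Fixed costs = CM − EBIT = R$1,643,356.00 − R$545,965.45 = R$1,097,391.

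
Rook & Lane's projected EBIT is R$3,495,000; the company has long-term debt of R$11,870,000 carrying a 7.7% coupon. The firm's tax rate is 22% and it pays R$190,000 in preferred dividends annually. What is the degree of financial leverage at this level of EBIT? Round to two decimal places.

1.50

Annual interest charges come to R$913,990.00.
Pre-tax preferred-dividend burden = R$190,000 ÷ (1 − 0.22) = R$243,589.74.
DFL = EBIT ÷ [EBIT − I − D_p/(1−t)] = R$3,495,000 ÷ [R$3,495,000 − R$913,990.00 − R$243,589.74] = R$3,495,000 ÷ R$2,337,420.26 = 1.4952.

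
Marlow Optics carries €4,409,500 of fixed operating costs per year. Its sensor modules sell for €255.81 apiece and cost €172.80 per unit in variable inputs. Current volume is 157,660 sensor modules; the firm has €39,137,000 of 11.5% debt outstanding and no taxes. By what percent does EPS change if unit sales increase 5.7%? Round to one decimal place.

+17.9%

Contribution at this volume is 157,660 × €83.01 = €13,087,356.60.
EBIT = €13,087,356.60 − €4,409,500 = €8,677,856.60.
After interest of €4,500,755.00, pre-tax earnings = €4,177,101.60.
Degree of combined leverage = contribution ÷ (EBIT − I) = €13,087,356.60 ÷ €4,177,101.60 = 3.1331.
%ΔEPS = DCL × %ΔSales = 3.1331 × +5.7% = +17.9%.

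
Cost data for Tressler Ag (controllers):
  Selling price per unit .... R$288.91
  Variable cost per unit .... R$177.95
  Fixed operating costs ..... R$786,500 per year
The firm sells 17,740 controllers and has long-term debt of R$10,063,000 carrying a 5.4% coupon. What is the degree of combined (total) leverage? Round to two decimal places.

3.08

Contribution at this volume is 17,740 × R$110.96 = R$1,968,430.40.
EBIT = R$1,968,430.40 − R$786,500 = R$1,181,930.40. Interest = R$543,402.00.
DOL = R$1,968,430.40 ÷ R$1,181,930.40 = 1.6654; DFL = R$1,181,930.40 ÷ R$638,528.40 = 1.8510.
Combined leverage = 1.6654 × 1.8510 = 3.0827.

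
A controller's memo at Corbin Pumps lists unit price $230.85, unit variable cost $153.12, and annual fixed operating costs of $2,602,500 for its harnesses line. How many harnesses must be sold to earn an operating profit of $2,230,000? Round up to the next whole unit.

62,171 harnesses

Contribution margin per unit = $230.85 − $153.12 = $77.73.
Need Q such that Q × $77.73 − $2,602,500 = $2,230,000, i.e. Q = $4,832,500 / $77.73 = 62,170.33 → 62,171.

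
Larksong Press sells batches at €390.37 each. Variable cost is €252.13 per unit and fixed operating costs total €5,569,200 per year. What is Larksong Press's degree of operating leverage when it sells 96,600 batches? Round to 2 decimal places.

Contribution at this volume is 96,600 × €138.24 = €13,353,984.00.
EBIT = €13,353,984.00 − €5,569,200 = €7,784,784.00.
So DOL = total CM / EBIT = €13,353,984.00 / €7,784,784.00 = 1.7154.

1.72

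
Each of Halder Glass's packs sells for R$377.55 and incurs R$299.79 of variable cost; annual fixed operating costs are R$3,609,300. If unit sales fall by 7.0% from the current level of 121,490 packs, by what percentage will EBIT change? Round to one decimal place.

-11.3%

At 121,490 units, contribution = 121,490 × R$77.76 = R$9,447,062.40.
Subtracting fixed costs: EBIT = R$9,447,062.40 − R$3,609,300 = R$5,837,762.40.
Degree of operating leverage = R$9,447,062.40 / R$5,837,762.40 = 1.6183.
Operating income changes by 1.6183 × -7.0% = -11.3%.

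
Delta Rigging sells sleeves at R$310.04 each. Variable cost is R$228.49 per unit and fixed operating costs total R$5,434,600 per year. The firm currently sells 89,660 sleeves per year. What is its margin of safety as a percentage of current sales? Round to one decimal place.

Each unit contributes R$310.04 − R$228.49 = R$81.55. Break-even units = R$5,434,600 ÷ R$81.55 = 66,641.32; break-even revenue = 66,641.32 × R$310.04 = R$20,661,476.20.
Actual sales revenue = 89,660 × R$310.04 = R$27,798,186.40.
Margin of safety = (R$27,798,186.40 − R$20,661,476.20) ÷ R$27,798,186.40 = 25.7%.

25.7%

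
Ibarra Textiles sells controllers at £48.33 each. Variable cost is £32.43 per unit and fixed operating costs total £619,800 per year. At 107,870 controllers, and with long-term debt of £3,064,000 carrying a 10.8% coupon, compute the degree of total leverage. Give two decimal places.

At 107,870 units, contribution = 107,870 × £15.90 = £1,715,133.00.
EBIT = £1,715,133.00 − £619,800 = £1,095,333.00. Interest = £330,912.00, so EBIT − I = £764,421.00.
DCL = contribution ÷ (EBIT − I) = £1,715,133.00 ÷ £764,421.00 = 2.2437.

2.24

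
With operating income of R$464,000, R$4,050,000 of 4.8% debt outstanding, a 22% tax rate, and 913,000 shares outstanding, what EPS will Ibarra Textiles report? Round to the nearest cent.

R$0.23

Interest = R$194,400.00, so EBT = R$464,000 − R$194,400.00 = R$269,600.00.
After tax at 22%: net income = R$269,600.00 × 0.78 = R$210,288.00.
EPS = R$210,288.00 ÷ 913,000 = R$0.23.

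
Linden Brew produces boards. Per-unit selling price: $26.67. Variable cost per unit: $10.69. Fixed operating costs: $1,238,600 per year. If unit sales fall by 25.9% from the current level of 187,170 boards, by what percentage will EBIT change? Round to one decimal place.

Total contribution margin = 187,170 × $15.98 = $2,990,976.60.
Subtracting fixed costs: EBIT = $2,990,976.60 − $1,238,600 = $1,752,376.60.
DOL = contribution ÷ EBIT = $2,990,976.60 ÷ $1,752,376.60 = 1.7068.
Operating income changes by 1.7068 × -25.9% = -44.2%.

-44.2%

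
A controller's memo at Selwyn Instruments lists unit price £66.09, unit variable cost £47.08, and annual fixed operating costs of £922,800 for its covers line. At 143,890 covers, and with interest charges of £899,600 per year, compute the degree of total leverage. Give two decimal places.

At 143,890 units, contribution = 143,890 × £19.01 = £2,735,348.90.
Subtracting fixed costs: EBIT = £2,735,348.90 − £922,800 = £1,812,548.90. Interest = £899,600.00, so EBIT − I = £912,948.90.
DCL = contribution ÷ (EBIT − I) = £2,735,348.90 ÷ £912,948.90 = 2.9962.

3.00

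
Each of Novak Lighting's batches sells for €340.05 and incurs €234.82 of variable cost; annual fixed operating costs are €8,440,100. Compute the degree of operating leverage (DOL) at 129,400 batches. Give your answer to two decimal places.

2.63

Contribution at this volume is 129,400 × €105.23 = €13,616,762.00.
Operating income = contribution − fixed costs = €13,616,762.00 − €8,440,100 = €5,176,662.00.
So DOL = total CM / EBIT = €13,616,762.00 / €5,176,662.00 = 2.6304.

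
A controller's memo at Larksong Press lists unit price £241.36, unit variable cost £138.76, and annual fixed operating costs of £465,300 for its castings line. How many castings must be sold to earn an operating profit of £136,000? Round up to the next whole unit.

5,861 castings

Unit CM = price − variable cost = £241.36 − £138.76 = £102.60.
Units = (FC + target) / CM = (£465,300 + £136,000) / £102.60 = 5,860.62, so 5,861 castings.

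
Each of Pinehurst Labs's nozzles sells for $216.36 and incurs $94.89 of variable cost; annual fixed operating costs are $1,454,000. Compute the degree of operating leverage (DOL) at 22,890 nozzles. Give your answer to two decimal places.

2.10

Contribution at this volume is 22,890 × $121.47 = $2,780,448.30.
EBIT = $2,780,448.30 − $1,454,000 = $1,326,448.30.
So DOL = total CM / EBIT = $2,780,448.30 / $1,326,448.30 = 2.0962.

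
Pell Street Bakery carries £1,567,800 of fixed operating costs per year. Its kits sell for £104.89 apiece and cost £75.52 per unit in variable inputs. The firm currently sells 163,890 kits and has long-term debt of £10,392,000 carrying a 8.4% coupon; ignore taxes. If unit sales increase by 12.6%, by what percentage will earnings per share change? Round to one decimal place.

+25.6%

Total contribution margin = 163,890 × £29.37 = £4,813,449.30.
Subtracting fixed costs: EBIT = £4,813,449.30 − £1,567,800 = £3,245,649.30.
Interest = £872,928.00, so EBIT − I = £2,372,721.30.
Degree of combined leverage = contribution ÷ (EBIT − I) = £4,813,449.30 ÷ £2,372,721.30 = 2.0287.
EPS therefore changes by 2.0287 × (+12.6%) = +25.6%.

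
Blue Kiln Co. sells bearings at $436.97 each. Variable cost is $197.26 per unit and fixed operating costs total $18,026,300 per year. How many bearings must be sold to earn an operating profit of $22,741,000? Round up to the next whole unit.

Contribution margin per unit = $436.97 − $197.26 = $239.71.
Need Q such that Q × $239.71 − $18,026,300 = $22,741,000, i.e. Q = $40,767,300 / $239.71 = 170,069.25 → 170,070.

170,070 bearings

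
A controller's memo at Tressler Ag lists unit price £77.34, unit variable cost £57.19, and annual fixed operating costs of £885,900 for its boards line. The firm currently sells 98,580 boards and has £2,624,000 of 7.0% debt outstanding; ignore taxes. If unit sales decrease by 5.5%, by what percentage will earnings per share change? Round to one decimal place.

Total contribution margin = 98,580 × £20.15 = £1,986,387.00.
Operating income = contribution − fixed costs = £1,986,387.00 − £885,900 = £1,100,487.00.
Interest = £183,680.00, so EBIT − I = £916,807.00.
Degree of combined leverage = contribution ÷ (EBIT − I) = £1,986,387.00 ÷ £916,807.00 = 2.1666.
EPS therefore changes by 2.1666 × (-5.5%) = -11.9%.

-11.9%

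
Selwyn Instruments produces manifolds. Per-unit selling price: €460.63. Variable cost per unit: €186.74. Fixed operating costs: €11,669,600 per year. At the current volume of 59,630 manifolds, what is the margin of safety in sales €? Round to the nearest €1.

Unit CM = price − variable cost = €460.63 − €186.74 = €273.89. Break-even units = €11,669,600 ÷ €273.89 = 42,606.89; break-even revenue = 42,606.89 × €460.63 = €19,626,009.89.
Actual sales revenue = 59,630 × €460.63 = €27,467,366.90.
Margin of safety = €27,467,366.90 − €19,626,009.89 = €7,841,357.

€7,841,357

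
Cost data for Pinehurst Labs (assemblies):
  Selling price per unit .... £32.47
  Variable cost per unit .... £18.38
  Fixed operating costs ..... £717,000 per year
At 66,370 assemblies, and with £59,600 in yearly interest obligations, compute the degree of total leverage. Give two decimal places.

Contribution at this volume is 66,370 × £14.09 = £935,153.30.
Subtracting fixed costs: EBIT = £935,153.30 − £717,000 = £218,153.30. Interest = £59,600.00, so EBIT − I = £158,553.30.
DCL = contribution ÷ (EBIT − I) = £935,153.30 ÷ £158,553.30 = 5.8980.

5.90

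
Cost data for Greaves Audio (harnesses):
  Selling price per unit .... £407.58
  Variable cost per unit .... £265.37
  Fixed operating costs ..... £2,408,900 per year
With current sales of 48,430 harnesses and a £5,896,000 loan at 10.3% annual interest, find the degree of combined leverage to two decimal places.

At 48,430 units, contribution = 48,430 × £142.21 = £6,887,230.30.
Operating income = contribution − fixed costs = £6,887,230.30 − £2,408,900 = £4,478,330.30. Interest = £607,288.00, so EBIT − I = £3,871,042.30.
Degree of total leverage = total CM / (EBIT − interest) = £6,887,230.30 / £3,871,042.30 = 1.7792.

1.78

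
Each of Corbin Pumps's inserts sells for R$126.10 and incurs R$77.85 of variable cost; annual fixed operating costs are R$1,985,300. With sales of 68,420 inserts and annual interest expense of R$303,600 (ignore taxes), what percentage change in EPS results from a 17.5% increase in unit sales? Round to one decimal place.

Contribution at this volume is 68,420 × R$48.25 = R$3,301,265.00.
EBIT = R$3,301,265.00 − R$1,985,300 = R$1,315,965.00.
Interest = R$303,600.00, so EBIT − I = R$1,012,365.00.
DCL = total CM / (EBIT − I) = R$3,301,265.00 / R$1,012,365.00 = 3.2609.
EPS therefore changes by 3.2609 × (+17.5%) = +57.1%.

+57.1%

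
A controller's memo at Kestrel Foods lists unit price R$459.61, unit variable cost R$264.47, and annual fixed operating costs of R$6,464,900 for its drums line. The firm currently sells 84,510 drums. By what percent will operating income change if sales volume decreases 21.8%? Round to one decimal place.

At 84,510 units, contribution = 84,510 × R$195.14 = R$16,491,281.40.
Subtracting fixed costs: EBIT = R$16,491,281.40 − R$6,464,900 = R$10,026,381.40.
So DOL = total CM / EBIT = R$16,491,281.40 / R$10,026,381.40 = 1.6448.
%ΔEBIT = DOL × %ΔSales = 1.6448 × -21.8% = -35.9%.

-35.9%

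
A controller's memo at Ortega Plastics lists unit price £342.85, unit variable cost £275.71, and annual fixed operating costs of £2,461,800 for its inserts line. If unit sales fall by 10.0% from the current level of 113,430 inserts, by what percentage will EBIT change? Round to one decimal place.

Contribution at this volume is 113,430 × £67.14 = £7,615,690.20.
Operating income = contribution − fixed costs = £7,615,690.20 − £2,461,800 = £5,153,890.20.
Degree of operating leverage = £7,615,690.20 / £5,153,890.20 = 1.4777.
Operating income changes by 1.4777 × -10.0% = -14.8%.

-14.8%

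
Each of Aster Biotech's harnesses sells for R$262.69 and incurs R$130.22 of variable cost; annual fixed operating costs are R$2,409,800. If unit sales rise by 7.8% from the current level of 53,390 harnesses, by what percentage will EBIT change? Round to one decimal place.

At 53,390 units, contribution = 53,390 × R$132.47 = R$7,072,573.30.
EBIT = R$7,072,573.30 − R$2,409,800 = R$4,662,773.30.
So DOL = total CM / EBIT = R$7,072,573.30 / R$4,662,773.30 = 1.5168.
So EBIT moves 1.5168 × (+7.8%) = +11.8%.

+11.8%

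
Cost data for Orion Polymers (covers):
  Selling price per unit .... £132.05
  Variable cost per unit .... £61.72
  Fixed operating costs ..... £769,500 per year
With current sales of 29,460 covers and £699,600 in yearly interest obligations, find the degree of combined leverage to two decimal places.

3.44

Total contribution margin = 29,460 × £70.33 = £2,071,921.80.
EBIT = £2,071,921.80 − £769,500 = £1,302,421.80. Interest = £699,600.00, so EBIT − I = £602,821.80.
Degree of total leverage = total CM / (EBIT − interest) = £2,071,921.80 / £602,821.80 = 3.4370.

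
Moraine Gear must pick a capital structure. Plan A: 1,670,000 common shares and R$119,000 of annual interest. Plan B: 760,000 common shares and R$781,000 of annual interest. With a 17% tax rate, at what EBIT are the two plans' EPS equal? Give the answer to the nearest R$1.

Set EPS_A = EPS_B: (EBIT − R$119,000)(1 − 0.17) ÷ 1,670,000 = (EBIT − R$781,000)(1 − 0.17) ÷ 760,000.
Cancelling (1 − t) and cross-multiplying: 760,000·(EBIT − 119,000) = 1,670,000·(EBIT − 781,000).
Solving, EBIT = (781,000·1,670,000 − 119,000·760,000) / (1,670,000 − 760,000) = 1,213,830,000,000 / 910,000 = 1,333,879.12.

R$1,333,879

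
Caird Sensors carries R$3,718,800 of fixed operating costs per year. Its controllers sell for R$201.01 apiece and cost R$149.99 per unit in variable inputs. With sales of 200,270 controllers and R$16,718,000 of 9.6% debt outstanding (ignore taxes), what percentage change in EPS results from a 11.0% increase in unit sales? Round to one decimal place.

Contribution at this volume is 200,270 × R$51.02 = R$10,217,775.40.
Operating income = contribution − fixed costs = R$10,217,775.40 − R$3,718,800 = R$6,498,975.40.
Interest = R$1,604,928.00, so EBIT − I = R$4,894,047.40.
DCL = total CM / (EBIT − I) = R$10,217,775.40 / R$4,894,047.40 = 2.0878.
EPS therefore changes by 2.0878 × (+11.0%) = +23.0%.

+23.0%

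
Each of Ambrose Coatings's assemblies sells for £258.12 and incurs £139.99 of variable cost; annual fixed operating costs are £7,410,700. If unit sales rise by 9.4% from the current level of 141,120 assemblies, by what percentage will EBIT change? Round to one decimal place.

+16.9%

At 141,120 units, contribution = 141,120 × £118.13 = £16,670,505.60.
Operating income = contribution − fixed costs = £16,670,505.60 − £7,410,700 = £9,259,805.60.
So DOL = total CM / EBIT = £16,670,505.60 / £9,259,805.60 = 1.8003.
So EBIT moves 1.8003 × (+9.4%) = +16.9%.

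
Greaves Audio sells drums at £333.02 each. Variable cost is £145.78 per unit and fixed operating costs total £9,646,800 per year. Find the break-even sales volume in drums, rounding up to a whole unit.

Contribution margin per unit = £333.02 − £145.78 = £187.24.
Units to break even: £9,646,800 ÷ £187.24 = 51,521.04, rounded up to 51,522.

51,522 drums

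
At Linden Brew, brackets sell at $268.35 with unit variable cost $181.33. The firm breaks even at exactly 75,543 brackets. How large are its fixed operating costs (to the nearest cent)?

$6,573,751.86

Contribution margin per unit = $268.35 − $181.33 = $87.02.
Fixed costs = break-even units × CM = 75,543 × $87.02 = $6,573,751.86.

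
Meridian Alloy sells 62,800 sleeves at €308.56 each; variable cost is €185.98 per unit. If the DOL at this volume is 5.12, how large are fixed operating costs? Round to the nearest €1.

Total contribution margin = 62,800 × €122.58 = €7,698,024.00.
DOL = contribution / EBIT, so EBIT = €7,698,024.00 / 5.12 = €1,503,520.31.
And FC = contribution − EBIT = €7,698,024.00 − €1,503,520.31 = €6,194,504.

€6,194,504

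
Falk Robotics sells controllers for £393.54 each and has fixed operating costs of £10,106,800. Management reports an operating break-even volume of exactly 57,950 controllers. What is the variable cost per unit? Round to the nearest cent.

£219.13

Contribution per unit must be FC / Q = £10,106,800 / 57,950 = £174.4055.
Hence VC = price − CM = £393.54 − £174.4055 = £219.13.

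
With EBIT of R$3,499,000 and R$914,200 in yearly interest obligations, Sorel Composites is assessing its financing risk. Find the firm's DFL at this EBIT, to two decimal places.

Interest = R$914,200.00.
Degree of financial leverage = EBIT / (EBIT − interest) = R$3,499,000 / R$2,584,800.00 = 1.3537.

1.35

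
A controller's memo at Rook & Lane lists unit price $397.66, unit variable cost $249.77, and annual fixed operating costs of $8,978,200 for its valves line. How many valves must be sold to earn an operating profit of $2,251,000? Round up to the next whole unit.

Each unit contributes $397.66 − $249.77 = $147.89.
Units = (FC + target) / CM = ($8,978,200 + $2,251,000) / $147.89 = 75,929.41, so 75,930 valves.

75,930 valves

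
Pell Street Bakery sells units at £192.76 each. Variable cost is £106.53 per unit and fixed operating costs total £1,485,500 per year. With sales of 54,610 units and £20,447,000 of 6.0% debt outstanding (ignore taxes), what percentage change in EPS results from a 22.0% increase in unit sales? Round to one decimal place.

+51.9%

Contribution at this volume is 54,610 × £86.23 = £4,709,020.30.
EBIT = £4,709,020.30 − £1,485,500 = £3,223,520.30.
After interest of £1,226,820.00, pre-tax earnings = £1,996,700.30.
DCL = total CM / (EBIT − I) = £4,709,020.30 / £1,996,700.30 = 2.3584.
EPS therefore changes by 2.3584 × (+22.0%) = +51.9%.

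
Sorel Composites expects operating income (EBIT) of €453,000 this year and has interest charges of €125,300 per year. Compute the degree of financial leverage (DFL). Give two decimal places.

1.38

Annual interest charges come to €125,300.00.
Degree of financial leverage = EBIT / (EBIT − interest) = €453,000 / €327,700.00 = 1.3824.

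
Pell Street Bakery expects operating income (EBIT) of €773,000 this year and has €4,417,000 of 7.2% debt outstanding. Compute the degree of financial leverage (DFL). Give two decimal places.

1.70

Interest = €318,024.00.
DFL = EBIT ÷ (EBIT − I) = €773,000 ÷ (€773,000 − €318,024.00) = €773,000 ÷ €454,976.00 = 1.6990.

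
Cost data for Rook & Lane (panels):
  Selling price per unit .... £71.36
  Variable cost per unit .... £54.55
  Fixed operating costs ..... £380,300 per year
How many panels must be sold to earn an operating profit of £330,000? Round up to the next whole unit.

42,255 panels

Unit CM = price − variable cost = £71.36 − £54.55 = £16.81.
Units = (FC + target) / CM = (£380,300 + £330,000) / £16.81 = 42,254.61, so 42,255 panels.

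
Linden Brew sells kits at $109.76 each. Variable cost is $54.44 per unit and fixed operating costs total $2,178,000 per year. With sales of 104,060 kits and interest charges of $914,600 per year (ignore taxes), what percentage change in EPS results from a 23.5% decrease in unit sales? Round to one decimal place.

At 104,060 units, contribution = 104,060 × $55.32 = $5,756,599.20.
EBIT = $5,756,599.20 − $2,178,000 = $3,578,599.20.
After interest of $914,600.00, pre-tax earnings = $2,663,999.20.
Degree of combined leverage = contribution ÷ (EBIT − I) = $5,756,599.20 ÷ $2,663,999.20 = 2.1609.
EPS therefore changes by 2.1609 × (-23.5%) = -50.8%.

-50.8%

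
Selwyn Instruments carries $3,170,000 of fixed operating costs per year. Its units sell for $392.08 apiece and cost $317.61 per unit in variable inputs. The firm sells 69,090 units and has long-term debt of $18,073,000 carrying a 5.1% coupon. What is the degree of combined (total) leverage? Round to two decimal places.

4.88

Total contribution margin = 69,090 × $74.47 = $5,145,132.30.
Subtracting fixed costs: EBIT = $5,145,132.30 − $3,170,000 = $1,975,132.30. Interest = $921,723.00, so EBIT − I = $1,053,409.30.
Degree of total leverage = total CM / (EBIT − interest) = $5,145,132.30 / $1,053,409.30 = 4.8843.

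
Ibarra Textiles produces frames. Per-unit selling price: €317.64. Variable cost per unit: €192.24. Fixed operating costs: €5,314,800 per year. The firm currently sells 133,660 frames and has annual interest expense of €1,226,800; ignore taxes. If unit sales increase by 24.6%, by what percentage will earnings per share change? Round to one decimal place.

Total contribution margin = 133,660 × €125.40 = €16,760,964.00.
EBIT = €16,760,964.00 − €5,314,800 = €11,446,164.00.
Interest = €1,226,800.00, so EBIT − I = €10,219,364.00.
Degree of combined leverage = contribution ÷ (EBIT − I) = €16,760,964.00 ÷ €10,219,364.00 = 1.6401.
%ΔEPS = DCL × %ΔSales = 1.6401 × +24.6% = +40.3%.

+40.3%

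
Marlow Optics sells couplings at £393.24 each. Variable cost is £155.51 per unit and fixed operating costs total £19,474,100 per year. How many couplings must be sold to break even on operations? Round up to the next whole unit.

81,917 couplings

Each unit contributes £393.24 − £155.51 = £237.73.
Break-even volume = fixed costs ÷ CM per unit = £19,474,100 ÷ £237.73 = 81,916.88, so 81,917 couplings.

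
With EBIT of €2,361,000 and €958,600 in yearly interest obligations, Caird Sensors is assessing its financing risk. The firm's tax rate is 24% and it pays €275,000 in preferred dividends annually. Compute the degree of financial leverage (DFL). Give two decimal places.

Interest = €958,600.00.
Preferred dividends grossed up pre-tax: €275,000 / (1 − 0.24) = €361,842.11.
DFL = EBIT ÷ [EBIT − I − D_p/(1−t)] = €2,361,000 ÷ [€2,361,000 − €958,600.00 − €361,842.11] = €2,361,000 ÷ €1,040,557.89 = 2.2690.

2.27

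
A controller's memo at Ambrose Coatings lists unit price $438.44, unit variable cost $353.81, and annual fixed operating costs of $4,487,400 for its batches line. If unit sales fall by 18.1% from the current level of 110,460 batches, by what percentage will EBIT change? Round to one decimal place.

At 110,460 units, contribution = 110,460 × $84.63 = $9,348,229.80.
Subtracting fixed costs: EBIT = $9,348,229.80 − $4,487,400 = $4,860,829.80.
Degree of operating leverage = $9,348,229.80 / $4,860,829.80 = 1.9232.
%ΔEBIT = DOL × %ΔSales = 1.9232 × -18.1% = -34.8%.

-34.8%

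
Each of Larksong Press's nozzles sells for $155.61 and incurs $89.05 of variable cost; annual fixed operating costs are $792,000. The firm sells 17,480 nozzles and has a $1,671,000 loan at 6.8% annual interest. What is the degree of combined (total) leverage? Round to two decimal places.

At 17,480 units, contribution = 17,480 × $66.56 = $1,163,468.80.
Operating income = contribution − fixed costs = $1,163,468.80 − $792,000 = $371,468.80. Interest = $113,628.00.
DOL = $1,163,468.80 ÷ $371,468.80 = 3.1321; DFL = $371,468.80 ÷ $257,840.80 = 1.4407.
Combined leverage = 3.1321 × 1.4407 = 4.5124.

4.51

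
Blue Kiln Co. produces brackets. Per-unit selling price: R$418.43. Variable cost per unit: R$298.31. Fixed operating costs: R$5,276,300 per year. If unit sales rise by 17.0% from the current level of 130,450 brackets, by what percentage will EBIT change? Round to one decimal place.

+25.6%

Total contribution margin = 130,450 × R$120.12 = R$15,669,654.00.
EBIT = R$15,669,654.00 − R$5,276,300 = R$10,393,354.00.
Degree of operating leverage = R$15,669,654.00 / R$10,393,354.00 = 1.5077.
So EBIT moves 1.5077 × (+17.0%) = +25.6%.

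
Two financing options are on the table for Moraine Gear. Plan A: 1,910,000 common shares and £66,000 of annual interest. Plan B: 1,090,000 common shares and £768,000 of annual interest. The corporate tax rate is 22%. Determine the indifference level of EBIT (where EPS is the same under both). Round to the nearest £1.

£1,701,146

Set EPS_A = EPS_B: (EBIT − £66,000)(1 − 0.22) ÷ 1,910,000 = (EBIT − £768,000)(1 − 0.22) ÷ 1,090,000.
The (1 − t) factor cancels: (EBIT − 66,000) × 1,090,000 = (EBIT − 768,000) × 1,910,000.
Solving, EBIT = (768,000·1,910,000 − 66,000·1,090,000) / (1,910,000 − 1,090,000) = 1,394,940,000,000 / 820,000 = 1,701,146.34.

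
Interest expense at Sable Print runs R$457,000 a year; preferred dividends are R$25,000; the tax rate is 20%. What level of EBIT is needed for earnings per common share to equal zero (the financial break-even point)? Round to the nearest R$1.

R$488,250

Preferred dividends are paid after tax, so their pre-tax equivalent is R$25,000 ÷ (1 − 0.20) = R$31,250.00.
Financial break-even EBIT = interest + D_p ÷ (1 − t) = R$457,000 + R$31,250.00 = R$488,250.00.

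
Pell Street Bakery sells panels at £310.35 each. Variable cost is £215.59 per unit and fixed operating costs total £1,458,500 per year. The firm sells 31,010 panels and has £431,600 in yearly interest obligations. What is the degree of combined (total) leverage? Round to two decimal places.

At 31,010 units, contribution = 31,010 × £94.76 = £2,938,507.60.
EBIT = £2,938,507.60 − £1,458,500 = £1,480,007.60. Interest = £431,600.00, so EBIT − I = £1,048,407.60.
DCL = contribution ÷ (EBIT − I) = £2,938,507.60 ÷ £1,048,407.60 = 2.8028.

2.80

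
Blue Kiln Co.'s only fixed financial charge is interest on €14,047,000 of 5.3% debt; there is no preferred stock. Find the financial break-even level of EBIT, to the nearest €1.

Annual interest = 5.3% × €14,047,000 = €744,491.00.
Without preferred stock the financial break-even is simply EBIT = interest = €744,491.00.

€744,491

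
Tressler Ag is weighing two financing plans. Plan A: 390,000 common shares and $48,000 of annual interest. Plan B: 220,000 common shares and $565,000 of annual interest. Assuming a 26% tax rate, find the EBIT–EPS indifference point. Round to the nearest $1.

$1,234,059

Set EPS_A = EPS_B: (EBIT − $48,000)(1 − 0.26) ÷ 390,000 = (EBIT − $565,000)(1 − 0.26) ÷ 220,000.
The (1 − t) factor cancels: (EBIT − 48,000) × 220,000 = (EBIT − 565,000) × 390,000.
EBIT × (390,000 − 220,000) = 565,000 × 390,000 − 48,000 × 220,000 = 209,790,000,000, so EBIT = 209,790,000,000 ÷ 170,000 = 1,234,058.82.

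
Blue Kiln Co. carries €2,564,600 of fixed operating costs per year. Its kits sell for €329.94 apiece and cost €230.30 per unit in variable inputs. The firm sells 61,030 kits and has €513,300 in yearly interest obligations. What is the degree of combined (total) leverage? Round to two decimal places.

Total contribution margin = 61,030 × €99.64 = €6,081,029.20.
EBIT = €6,081,029.20 − €2,564,600 = €3,516,429.20. Interest = €513,300.00.
DOL = €6,081,029.20 ÷ €3,516,429.20 = 1.7293; DFL = €3,516,429.20 ÷ €3,003,129.20 = 1.1709.
DCL = DOL × DFL = 1.7293 × 1.1709 = 2.0248.

2.02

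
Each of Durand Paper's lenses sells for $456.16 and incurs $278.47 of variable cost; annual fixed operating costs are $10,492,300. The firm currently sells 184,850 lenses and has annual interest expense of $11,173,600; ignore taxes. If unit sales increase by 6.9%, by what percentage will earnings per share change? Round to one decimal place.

+20.3%

Contribution at this volume is 184,850 × $177.69 = $32,845,996.50.
Operating income = contribution − fixed costs = $32,845,996.50 − $10,492,300 = $22,353,696.50.
Interest = $11,173,600.00, so EBIT − I = $11,180,096.50.
DCL = total CM / (EBIT − I) = $32,845,996.50 / $11,180,096.50 = 2.9379.
%ΔEPS = DCL × %ΔSales = 2.9379 × +6.9% = +20.3%.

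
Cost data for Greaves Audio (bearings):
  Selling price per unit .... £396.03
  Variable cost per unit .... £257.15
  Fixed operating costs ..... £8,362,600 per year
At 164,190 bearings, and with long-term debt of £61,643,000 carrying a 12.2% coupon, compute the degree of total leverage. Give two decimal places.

3.30

At 164,190 units, contribution = 164,190 × £138.88 = £22,802,707.20.
Operating income = contribution − fixed costs = £22,802,707.20 − £8,362,600 = £14,440,107.20. Interest = £7,520,446.00.
DOL = £22,802,707.20 ÷ £14,440,107.20 = 1.5791; DFL = £14,440,107.20 ÷ £6,919,661.20 = 2.0868.
DCL = DOL × DFL = 1.5791 × 2.0868 = 3.2953.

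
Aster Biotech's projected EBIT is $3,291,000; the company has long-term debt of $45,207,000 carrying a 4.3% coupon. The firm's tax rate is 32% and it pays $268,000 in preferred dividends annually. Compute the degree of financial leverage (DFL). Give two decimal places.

3.45

Interest = $1,943,901.00.
Preferred dividends grossed up pre-tax: $268,000 / (1 − 0.32) = $394,117.65.
DFL = EBIT ÷ [EBIT − I − D_p/(1−t)] = $3,291,000 ÷ [$3,291,000 − $1,943,901.00 − $394,117.65] = $3,291,000 ÷ $952,981.35 = 3.4534.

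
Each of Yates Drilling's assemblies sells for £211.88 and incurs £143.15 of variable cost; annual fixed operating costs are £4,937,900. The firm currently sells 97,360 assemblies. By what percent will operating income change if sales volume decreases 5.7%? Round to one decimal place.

-21.7%

Contribution at this volume is 97,360 × £68.73 = £6,691,552.80.
Subtracting fixed costs: EBIT = £6,691,552.80 − £4,937,900 = £1,753,652.80.
DOL = contribution ÷ EBIT = £6,691,552.80 ÷ £1,753,652.80 = 3.8158.
So EBIT moves 3.8158 × (-5.7%) = -21.7%.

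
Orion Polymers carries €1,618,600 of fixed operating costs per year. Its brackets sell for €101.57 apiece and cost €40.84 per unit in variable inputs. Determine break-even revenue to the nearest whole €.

Contribution margin per unit = €101.57 − €40.84 = €60.73, a CM ratio of €60.73 ÷ €101.57 = 0.5979.
Break-even revenue = fixed costs × price ÷ CM = €1,618,600 × €101.57 ÷ €60.73 = €2,707,084.

€2,707,084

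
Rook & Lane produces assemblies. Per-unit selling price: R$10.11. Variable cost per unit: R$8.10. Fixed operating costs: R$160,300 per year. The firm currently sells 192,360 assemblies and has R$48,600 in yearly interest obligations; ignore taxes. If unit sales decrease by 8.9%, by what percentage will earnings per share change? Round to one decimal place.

At 192,360 units, contribution = 192,360 × R$2.01 = R$386,643.60.
EBIT = R$386,643.60 − R$160,300 = R$226,343.60.
After interest of R$48,600.00, pre-tax earnings = R$177,743.60.
DCL = total CM / (EBIT − I) = R$386,643.60 / R$177,743.60 = 2.1753.
%ΔEPS = DCL × %ΔSales = 2.1753 × -8.9% = -19.4%.

-19.4%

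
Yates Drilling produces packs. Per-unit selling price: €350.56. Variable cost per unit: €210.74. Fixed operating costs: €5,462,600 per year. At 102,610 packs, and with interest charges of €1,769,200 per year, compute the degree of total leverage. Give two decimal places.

2.02

Contribution at this volume is 102,610 × €139.82 = €14,346,930.20.
Operating income = contribution − fixed costs = €14,346,930.20 − €5,462,600 = €8,884,330.20. Interest = €1,769,200.00, so EBIT − I = €7,115,130.20.
Degree of total leverage = total CM / (EBIT − interest) = €14,346,930.20 / €7,115,130.20 = 2.0164.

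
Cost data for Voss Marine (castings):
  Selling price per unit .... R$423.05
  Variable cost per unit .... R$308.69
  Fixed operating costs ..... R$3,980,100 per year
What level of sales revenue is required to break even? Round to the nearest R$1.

Contribution margin per unit = R$423.05 − R$308.69 = R$114.36, a CM ratio of R$114.36 ÷ R$423.05 = 0.2703.
Break-even revenue = fixed costs × price ÷ CM = R$3,980,100 × R$423.05 ÷ R$114.36 = R$14,723,516.

R$14,723,516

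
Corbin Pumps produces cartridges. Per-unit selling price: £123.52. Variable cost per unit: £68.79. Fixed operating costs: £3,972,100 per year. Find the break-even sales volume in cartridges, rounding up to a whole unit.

72,577 cartridges

Contribution margin per unit = £123.52 − £68.79 = £54.73.
Units to break even: £3,972,100 ÷ £54.73 = 72,576.28, rounded up to 72,577.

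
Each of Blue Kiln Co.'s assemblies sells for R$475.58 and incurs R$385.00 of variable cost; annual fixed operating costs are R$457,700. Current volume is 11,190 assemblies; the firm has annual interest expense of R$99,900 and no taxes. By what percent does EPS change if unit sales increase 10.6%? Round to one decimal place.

+23.6%

Contribution at this volume is 11,190 × R$90.58 = R$1,013,590.20.
EBIT = R$1,013,590.20 − R$457,700 = R$555,890.20.
After interest of R$99,900.00, pre-tax earnings = R$455,990.20.
Degree of combined leverage = contribution ÷ (EBIT − I) = R$1,013,590.20 ÷ R$455,990.20 = 2.2228.
EPS therefore changes by 2.2228 × (+10.6%) = +23.6%.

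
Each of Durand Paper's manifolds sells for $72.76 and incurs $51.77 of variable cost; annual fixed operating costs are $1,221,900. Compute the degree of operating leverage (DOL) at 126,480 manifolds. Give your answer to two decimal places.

1.85

At 126,480 units, contribution = 126,480 × $20.99 = $2,654,815.20.
EBIT = $2,654,815.20 − $1,221,900 = $1,432,915.20.
So DOL = total CM / EBIT = $2,654,815.20 / $1,432,915.20 = 1.8527.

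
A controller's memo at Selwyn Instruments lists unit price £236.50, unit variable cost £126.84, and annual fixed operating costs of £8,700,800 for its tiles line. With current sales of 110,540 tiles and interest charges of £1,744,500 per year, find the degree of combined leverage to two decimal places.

Total contribution margin = 110,540 × £109.66 = £12,121,816.40.
Subtracting fixed costs: EBIT = £12,121,816.40 − £8,700,800 = £3,421,016.40. Interest = £1,744,500.00.
DOL = £12,121,816.40 ÷ £3,421,016.40 = 3.5433; DFL = £3,421,016.40 ÷ £1,676,516.40 = 2.0406.
Combined leverage = 3.5433 × 2.0406 = 7.2305.

7.23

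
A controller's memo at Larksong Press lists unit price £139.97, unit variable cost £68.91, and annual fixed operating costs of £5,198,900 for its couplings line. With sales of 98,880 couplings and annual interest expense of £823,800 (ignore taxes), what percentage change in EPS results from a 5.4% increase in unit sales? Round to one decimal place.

Total contribution margin = 98,880 × £71.06 = £7,026,412.80.
EBIT = £7,026,412.80 − £5,198,900 = £1,827,512.80.
Interest = £823,800.00, so EBIT − I = £1,003,712.80.
Degree of combined leverage = contribution ÷ (EBIT − I) = £7,026,412.80 ÷ £1,003,712.80 = 7.0004.
%ΔEPS = DCL × %ΔSales = 7.0004 × +5.4% = +37.8%.

+37.8%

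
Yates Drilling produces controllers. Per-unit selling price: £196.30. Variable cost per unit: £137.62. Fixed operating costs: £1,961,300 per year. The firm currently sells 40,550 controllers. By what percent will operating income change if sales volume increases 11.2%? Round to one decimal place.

Contribution at this volume is 40,550 × £58.68 = £2,379,474.00.
EBIT = £2,379,474.00 − £1,961,300 = £418,174.00.
Degree of operating leverage = £2,379,474.00 / £418,174.00 = 5.6902.
Operating income changes by 5.6902 × +11.2% = +63.7%.

+63.7%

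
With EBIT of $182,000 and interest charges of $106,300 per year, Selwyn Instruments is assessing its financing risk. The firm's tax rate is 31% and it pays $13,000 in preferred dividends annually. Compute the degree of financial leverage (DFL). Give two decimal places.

3.20

Annual interest charges come to $106,300.00.
Pre-tax preferred-dividend burden = $13,000 ÷ (1 − 0.31) = $18,840.58.
DFL = EBIT ÷ [EBIT − I − D_p/(1−t)] = $182,000 ÷ [$182,000 − $106,300.00 − $18,840.58] = $182,000 ÷ $56,859.42 = 3.2009.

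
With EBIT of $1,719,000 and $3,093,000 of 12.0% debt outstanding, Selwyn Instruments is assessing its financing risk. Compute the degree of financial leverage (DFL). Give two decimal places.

1.28

Interest = $371,160.00.
DFL = EBIT ÷ (EBIT − I) = $1,719,000 ÷ ($1,719,000 − $371,160.00) = $1,719,000 ÷ $1,347,840.00 = 1.2754.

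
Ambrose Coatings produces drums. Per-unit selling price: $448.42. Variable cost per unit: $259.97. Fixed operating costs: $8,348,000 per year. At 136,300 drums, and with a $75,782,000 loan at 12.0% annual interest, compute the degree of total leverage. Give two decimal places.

At 136,300 units, contribution = 136,300 × $188.45 = $25,685,735.00.
EBIT = $25,685,735.00 − $8,348,000 = $17,337,735.00. Interest = $9,093,840.00, so EBIT − I = $8,243,895.00.
Degree of total leverage = total CM / (EBIT − interest) = $25,685,735.00 / $8,243,895.00 = 3.1157.

3.12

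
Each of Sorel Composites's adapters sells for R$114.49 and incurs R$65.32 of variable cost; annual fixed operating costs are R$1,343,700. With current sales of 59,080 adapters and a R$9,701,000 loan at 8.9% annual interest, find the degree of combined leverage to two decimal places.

Total contribution margin = 59,080 × R$49.17 = R$2,904,963.60.
EBIT = R$2,904,963.60 − R$1,343,700 = R$1,561,263.60. Interest = R$863,389.00.
DOL = R$2,904,963.60 ÷ R$1,561,263.60 = 1.8606; DFL = R$1,561,263.60 ÷ R$697,874.60 = 2.2372.
Combined leverage = 1.8606 × 2.2372 = 4.1625.

4.16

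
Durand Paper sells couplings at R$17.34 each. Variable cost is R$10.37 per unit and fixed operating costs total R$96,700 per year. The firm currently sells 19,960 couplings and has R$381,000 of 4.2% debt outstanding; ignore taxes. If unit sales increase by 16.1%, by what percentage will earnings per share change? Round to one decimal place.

Total contribution margin = 19,960 × R$6.97 = R$139,121.20.
Operating income = contribution − fixed costs = R$139,121.20 − R$96,700 = R$42,421.20.
After interest of R$16,002.00, pre-tax earnings = R$26,419.20.
Degree of combined leverage = contribution ÷ (EBIT − I) = R$139,121.20 ÷ R$26,419.20 = 5.2659.
%ΔEPS = DCL × %ΔSales = 5.2659 × +16.1% = +84.8%.

+84.8%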